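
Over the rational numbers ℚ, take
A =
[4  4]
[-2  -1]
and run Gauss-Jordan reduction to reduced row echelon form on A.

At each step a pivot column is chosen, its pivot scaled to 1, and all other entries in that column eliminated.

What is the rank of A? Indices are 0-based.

pivot(0,0)=4: scale R0 → (1, 1)
  clear (1,0): R1 −= (-2)R0 → (0, 1)
pivot(1,1)=1: scale R1 → (0, 1)
  clear (0,1): R0 −= (1)R1 → (1, 0)

rank = 2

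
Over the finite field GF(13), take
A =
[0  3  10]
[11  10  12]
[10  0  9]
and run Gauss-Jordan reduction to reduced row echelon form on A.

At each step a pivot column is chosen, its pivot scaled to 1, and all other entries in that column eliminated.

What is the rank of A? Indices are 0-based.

rank = 3

step 1: exchange rows 0,1
step 1: normalize row 0 (÷11) = (1, 8, 7)
  row 2: subtract 10×row0 = (0, 11, 4)
step 2: normalize row 1 (÷3) = (0, 1, 12)
  row 0: subtract 8×row1 = (1, 0, 2)
  row 2: subtract 11×row1 = (0, 0, 2)
step 3: normalize row 2 (÷2) = (0, 0, 1)
  row 0: subtract 2×row2 = (1, 0, 0)
  row 1: subtract 12×row2 = (0, 1, 0)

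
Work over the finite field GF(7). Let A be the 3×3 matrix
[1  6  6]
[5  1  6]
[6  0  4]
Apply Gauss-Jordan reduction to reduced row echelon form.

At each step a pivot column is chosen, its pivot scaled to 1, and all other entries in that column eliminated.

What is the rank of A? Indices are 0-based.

step 1: normalize row 0 (÷1) = (1, 6, 6)
  row 1: subtract 5×row0 = (0, 6, 4)
  row 2: subtract 6×row0 = (0, 6, 3)
step 2: normalize row 1 (÷6) = (0, 1, 3)
  row 0: subtract 6×row1 = (1, 0, 2)
  row 2: subtract 6×row1 = (0, 0, 6)
step 3: normalize row 2 (÷6) = (0, 0, 1)
  row 0: subtract 2×row2 = (1, 0, 0)
  row 1: subtract 3×row2 = (0, 1, 0)

rank = 3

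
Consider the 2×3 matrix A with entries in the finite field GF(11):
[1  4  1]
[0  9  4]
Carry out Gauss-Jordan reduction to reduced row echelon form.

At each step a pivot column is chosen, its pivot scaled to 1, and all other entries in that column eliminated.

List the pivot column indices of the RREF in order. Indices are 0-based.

pivot columns: 0, 1

pivot(0,0)=1: scale R0 → (1, 4, 1)
pivot(1,1)=9: scale R1 → (0, 1, 9)
  clear (0,1): R0 −= (4)R1 → (1, 0, 9)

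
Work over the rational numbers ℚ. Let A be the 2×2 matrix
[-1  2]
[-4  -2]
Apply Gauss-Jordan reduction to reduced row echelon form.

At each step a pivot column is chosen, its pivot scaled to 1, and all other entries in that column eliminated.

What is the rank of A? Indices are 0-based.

rank = 2

pivot(0,0)=-1: scale R0 → (1, -2)
  clear (1,0): R1 −= (-4)R0 → (0, -10)
pivot(1,1)=-10: scale R1 → (0, 1)
  clear (0,1): R0 −= (-2)R1 → (1, 0)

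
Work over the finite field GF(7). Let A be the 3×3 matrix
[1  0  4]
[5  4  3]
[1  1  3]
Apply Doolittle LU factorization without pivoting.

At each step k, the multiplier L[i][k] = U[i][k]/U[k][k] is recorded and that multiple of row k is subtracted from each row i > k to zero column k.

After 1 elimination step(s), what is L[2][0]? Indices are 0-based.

L[2][0] = 1

k=0: U[0][0]=1
  eliminate (1,0): mult=5, new row 1: (0, 4, 4); set L[1][0]=5
  eliminate (2,0): mult=1, new row 2: (0, 1, 6); set L[2][0]=1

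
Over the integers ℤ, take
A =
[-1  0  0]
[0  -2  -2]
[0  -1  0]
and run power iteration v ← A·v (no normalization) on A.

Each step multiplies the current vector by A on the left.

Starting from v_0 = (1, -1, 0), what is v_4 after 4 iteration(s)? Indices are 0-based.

v_0 = (1, -1, 0).
v_1 = A·v_0 = (-1, 2, 1).
v_2 = A·v_1 = (1, -6, -2).
v_3 = A·v_2 = (-1, 16, 6).
v_4 = A·v_3 = (1, -44, -16).

v_4 = (1, -44, -16)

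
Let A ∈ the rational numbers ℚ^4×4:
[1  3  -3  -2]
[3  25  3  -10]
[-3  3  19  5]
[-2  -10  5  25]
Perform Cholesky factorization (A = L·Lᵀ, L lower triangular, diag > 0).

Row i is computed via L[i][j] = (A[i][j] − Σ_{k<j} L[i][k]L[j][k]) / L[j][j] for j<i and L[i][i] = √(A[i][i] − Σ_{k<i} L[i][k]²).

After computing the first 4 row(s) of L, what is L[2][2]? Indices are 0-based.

Step 1: L[0][0] = √(1) = 1.
  L[1][0] = (3) / L[0][0] = 3.
Step 2: L[1][1] = √(16) = 4.
  L[2][0] = (-3) / L[0][0] = -3.
  L[2][1] = (12) / L[1][1] = 3.
Step 3: L[2][2] = √(1) = 1.
  L[3][0] = (-2) / L[0][0] = -2.
  L[3][1] = (-4) / L[1][1] = -1.
  L[3][2] = (2) / L[2][2] = 2.
Step 4: L[3][3] = √(16) = 4.

L[2][2] = 1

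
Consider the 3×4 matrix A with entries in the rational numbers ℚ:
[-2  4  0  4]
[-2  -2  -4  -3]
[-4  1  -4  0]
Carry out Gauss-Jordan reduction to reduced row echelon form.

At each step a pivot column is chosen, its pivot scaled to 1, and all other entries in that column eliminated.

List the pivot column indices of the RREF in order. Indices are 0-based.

pivot columns: 0, 1, 2

step 1: normalize row 0 (÷-2) = (1, -2, 0, -2)
  row 1: subtract -2×row0 = (0, -6, -4, -7)
  row 2: subtract -4×row0 = (0, -7, -4, -8)
step 2: normalize row 1 (÷-6) = (0, 1, 2/3, 7/6)
  row 0: subtract -2×row1 = (1, 0, 4/3, 1/3)
  row 2: subtract -7×row1 = (0, 0, 2/3, 1/6)
step 3: normalize row 2 (÷2/3) = (0, 0, 1, 1/4)
  row 0: subtract 4/3×row2 = (1, 0, 0, 0)
  row 1: subtract 2/3×row2 = (0, 1, 0, 1)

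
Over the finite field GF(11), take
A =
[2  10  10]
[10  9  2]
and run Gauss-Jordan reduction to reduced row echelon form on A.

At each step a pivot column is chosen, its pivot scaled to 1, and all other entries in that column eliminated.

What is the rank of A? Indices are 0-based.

rank = 2

step 1: normalize row 0 (÷2) = (1, 5, 5)
  row 1: subtract 10×row0 = (0, 3, 7)
step 2: normalize row 1 (÷3) = (0, 1, 6)
  row 0: subtract 5×row1 = (1, 0, 8)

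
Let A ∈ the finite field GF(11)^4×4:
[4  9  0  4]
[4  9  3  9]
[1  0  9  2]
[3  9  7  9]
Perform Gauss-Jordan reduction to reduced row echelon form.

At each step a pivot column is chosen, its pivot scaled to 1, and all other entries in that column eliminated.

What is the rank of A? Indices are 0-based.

step 1: normalize row 0 (÷4) = (1, 5, 0, 1)
  row 1: subtract 4×row0 = (0, 0, 3, 5)
  row 2: subtract 1×row0 = (0, 6, 9, 1)
  row 3: subtract 3×row0 = (0, 5, 7, 6)
step 2: exchange rows 1,2
step 2: normalize row 1 (÷6) = (0, 1, 7, 2)
  row 0: subtract 5×row1 = (1, 0, 9, 2)
  row 3: subtract 5×row1 = (0, 0, 5, 7)
step 3: normalize row 2 (÷3) = (0, 0, 1, 9)
  row 0: subtract 9×row2 = (1, 0, 0, 9)
  row 1: subtract 7×row2 = (0, 1, 0, 5)
  row 3: subtract 5×row2 = (0, 0, 0, 6)
step 4: normalize row 3 (÷6) = (0, 0, 0, 1)
  row 0: subtract 9×row3 = (1, 0, 0, 0)
  row 1: subtract 5×row3 = (0, 1, 0, 0)
  row 2: subtract 9×row3 = (0, 0, 1, 0)

rank = 4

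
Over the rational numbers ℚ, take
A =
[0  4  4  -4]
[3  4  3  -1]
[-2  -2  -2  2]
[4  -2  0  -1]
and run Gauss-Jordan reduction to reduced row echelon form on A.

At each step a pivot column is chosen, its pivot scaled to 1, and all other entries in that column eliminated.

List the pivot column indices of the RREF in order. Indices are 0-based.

pivot columns: 0, 1, 2, 3

pivot(0,0): swap R0↔R1
pivot(0,0)=3: scale R0 → (1, 4/3, 1, -1/3)
  clear (2,0): R2 −= (-2)R0 → (0, 2/3, 0, 4/3)
  clear (3,0): R3 −= (4)R0 → (0, -22/3, -4, 1/3)
pivot(1,1)=4: scale R1 → (0, 1, 1, -1)
  clear (0,1): R0 −= (4/3)R1 → (1, 0, -1/3, 1)
  clear (2,1): R2 −= (2/3)R1 → (0, 0, -2/3, 2)
  clear (3,1): R3 −= (-22/3)R1 → (0, 0, 10/3, -7)
pivot(2,2)=-2/3: scale R2 → (0, 0, 1, -3)
  clear (0,2): R0 −= (-1/3)R2 → (1, 0, 0, 0)
  clear (1,2): R1 −= (1)R2 → (0, 1, 0, 2)
  clear (3,2): R3 −= (10/3)R2 → (0, 0, 0, 3)
pivot(3,3)=3: scale R3 → (0, 0, 0, 1)
  clear (1,3): R1 −= (2)R3 → (0, 1, 0, 0)
  clear (2,3): R2 −= (-3)R3 → (0, 0, 1, 0)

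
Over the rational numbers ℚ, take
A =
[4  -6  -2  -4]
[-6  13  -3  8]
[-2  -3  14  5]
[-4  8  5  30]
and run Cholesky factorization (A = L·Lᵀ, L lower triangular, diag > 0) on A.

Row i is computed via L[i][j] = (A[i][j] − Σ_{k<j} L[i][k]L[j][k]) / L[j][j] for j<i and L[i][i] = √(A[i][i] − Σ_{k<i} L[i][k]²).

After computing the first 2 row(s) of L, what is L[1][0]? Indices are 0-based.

Step 1: L[0][0] = √(4) = 2.
  L[1][0] = (-6) / L[0][0] = -3.
Step 2: L[1][1] = √(4) = 2.

L[1][0] = -3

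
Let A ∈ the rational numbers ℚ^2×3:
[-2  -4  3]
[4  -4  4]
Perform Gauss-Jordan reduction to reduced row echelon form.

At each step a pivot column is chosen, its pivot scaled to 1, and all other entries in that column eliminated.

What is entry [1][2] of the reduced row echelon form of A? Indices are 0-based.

M[1][2] = -5/6

[1] R0 /= -2  ⇒  (1, 2, -3/2)
     R1 -= 4·R0  ⇒  (0, -12, 10)
[2] R1 /= -12  ⇒  (0, 1, -5/6)
     R0 -= 2·R1  ⇒  (1, 0, 1/6)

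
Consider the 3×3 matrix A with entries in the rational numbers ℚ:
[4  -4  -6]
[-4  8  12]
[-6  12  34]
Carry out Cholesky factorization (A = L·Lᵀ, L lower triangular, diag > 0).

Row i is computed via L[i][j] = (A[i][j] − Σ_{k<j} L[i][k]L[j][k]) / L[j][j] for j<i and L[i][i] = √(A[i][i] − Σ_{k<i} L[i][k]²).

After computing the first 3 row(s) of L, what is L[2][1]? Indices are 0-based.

Step 1: L[0][0] = √(4) = 2.
  L[1][0] = (-4) / L[0][0] = -2.
Step 2: L[1][1] = √(4) = 2.
  L[2][0] = (-6) / L[0][0] = -3.
  L[2][1] = (6) / L[1][1] = 3.
Step 3: L[2][2] = √(16) = 4.

L[2][1] = 3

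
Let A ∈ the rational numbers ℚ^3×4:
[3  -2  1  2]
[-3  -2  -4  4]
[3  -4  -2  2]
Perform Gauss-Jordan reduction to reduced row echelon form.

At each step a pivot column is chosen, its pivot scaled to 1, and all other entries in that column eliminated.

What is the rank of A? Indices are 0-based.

[1] R0 /= 3  ⇒  (1, -2/3, 1/3, 2/3)
     R1 -= -3·R0  ⇒  (0, -4, -3, 6)
     R2 -= 3·R0  ⇒  (0, -2, -3, 0)
[2] R1 /= -4  ⇒  (0, 1, 3/4, -3/2)
     R0 -= -2/3·R1  ⇒  (1, 0, 5/6, -1/3)
     R2 -= -2·R1  ⇒  (0, 0, -3/2, -3)
[3] R2 /= -3/2  ⇒  (0, 0, 1, 2)
     R0 -= 5/6·R2  ⇒  (1, 0, 0, -2)
     R1 -= 3/4·R2  ⇒  (0, 1, 0, -3)

rank = 3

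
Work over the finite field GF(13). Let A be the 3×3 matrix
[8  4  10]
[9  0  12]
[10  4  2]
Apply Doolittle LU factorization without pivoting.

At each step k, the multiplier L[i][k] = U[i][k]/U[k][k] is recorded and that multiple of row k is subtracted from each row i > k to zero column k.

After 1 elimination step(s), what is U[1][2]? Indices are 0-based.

Step 1: pivot at (0,0) is 8.
  row1 ← row1 − (6)·row0  ⇒  L[1][0]=6, U row1=(0, 2, 4)
  row2 ← row2 − (11)·row0  ⇒  L[2][0]=11, U row2=(0, 12, 9)

U[1][2] = 4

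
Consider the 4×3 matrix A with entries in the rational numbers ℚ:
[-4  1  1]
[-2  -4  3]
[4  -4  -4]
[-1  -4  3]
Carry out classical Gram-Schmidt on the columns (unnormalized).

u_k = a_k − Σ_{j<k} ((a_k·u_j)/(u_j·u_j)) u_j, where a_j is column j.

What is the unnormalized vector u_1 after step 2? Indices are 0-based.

u_1 = (5/37, -164/37, -116/37, -156/37)

Step 1: u_0 = a_0 = (-4, -2, 4, -1).
Step 2: u_1 = a_1 − (-8/37)·u_0 = (5/37, -164/37, -116/37, -156/37).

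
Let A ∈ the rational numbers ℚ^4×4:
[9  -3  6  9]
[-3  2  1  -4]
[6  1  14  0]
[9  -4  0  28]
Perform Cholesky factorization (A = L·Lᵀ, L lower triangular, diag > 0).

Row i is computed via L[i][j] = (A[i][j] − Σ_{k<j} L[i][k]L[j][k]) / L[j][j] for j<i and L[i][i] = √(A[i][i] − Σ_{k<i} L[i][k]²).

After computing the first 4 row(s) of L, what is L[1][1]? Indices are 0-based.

Step 1: L[0][0] = √(9) = 3.
  L[1][0] = (-3) / L[0][0] = -1.
Step 2: L[1][1] = √(1) = 1.
  L[2][0] = (6) / L[0][0] = 2.
  L[2][1] = (3) / L[1][1] = 3.
Step 3: L[2][2] = √(1) = 1.
  L[3][0] = (9) / L[0][0] = 3.
  L[3][1] = (-1) / L[1][1] = -1.
  L[3][2] = (-3) / L[2][2] = -3.
Step 4: L[3][3] = √(9) = 3.

L[1][1] = 1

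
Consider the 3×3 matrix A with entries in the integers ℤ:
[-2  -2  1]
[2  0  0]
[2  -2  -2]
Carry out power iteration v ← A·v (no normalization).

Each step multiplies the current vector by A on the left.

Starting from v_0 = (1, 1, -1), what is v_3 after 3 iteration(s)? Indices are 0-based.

v_3 = (-14, 16, 72)

v_0 = (1, 1, -1).
v_1 = A·v_0 = (-5, 2, 2).
v_2 = A·v_1 = (8, -10, -18).
v_3 = A·v_2 = (-14, 16, 72).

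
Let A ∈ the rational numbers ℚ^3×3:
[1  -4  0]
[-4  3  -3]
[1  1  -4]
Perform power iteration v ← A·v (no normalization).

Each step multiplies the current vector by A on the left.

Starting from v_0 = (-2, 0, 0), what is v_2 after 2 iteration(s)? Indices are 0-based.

v_0 = (-2, 0, 0).
v_1 = A·v_0 = (-2, 8, -2).
v_2 = A·v_1 = (-34, 38, 14).

v_2 = (-34, 38, 14)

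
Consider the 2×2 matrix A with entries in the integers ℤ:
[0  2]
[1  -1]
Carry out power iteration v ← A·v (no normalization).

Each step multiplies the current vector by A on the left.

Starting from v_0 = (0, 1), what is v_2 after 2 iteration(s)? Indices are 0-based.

v_2 = (-2, 3)

v_0 = (0, 1).
v_1 = A·v_0 = (2, -1).
v_2 = A·v_1 = (-2, 3).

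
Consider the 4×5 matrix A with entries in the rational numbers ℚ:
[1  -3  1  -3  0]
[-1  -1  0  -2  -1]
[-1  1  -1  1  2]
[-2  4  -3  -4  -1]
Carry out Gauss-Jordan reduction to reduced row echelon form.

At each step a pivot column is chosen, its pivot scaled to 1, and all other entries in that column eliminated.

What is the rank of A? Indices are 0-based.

[1] R0 /= 1  ⇒  (1, -3, 1, -3, 0)
     R1 -= -1·R0  ⇒  (0, -4, 1, -5, -1)
     R2 -= -1·R0  ⇒  (0, -2, 0, -2, 2)
     R3 -= -2·R0  ⇒  (0, -2, -1, -10, -1)
[2] R1 /= -4  ⇒  (0, 1, -1/4, 5/4, 1/4)
     R0 -= -3·R1  ⇒  (1, 0, 1/4, 3/4, 3/4)
     R2 -= -2·R1  ⇒  (0, 0, -1/2, 1/2, 5/2)
     R3 -= -2·R1  ⇒  (0, 0, -3/2, -15/2, -1/2)
[3] R2 /= -1/2  ⇒  (0, 0, 1, -1, -5)
     R0 -= 1/4·R2  ⇒  (1, 0, 0, 1, 2)
     R1 -= -1/4·R2  ⇒  (0, 1, 0, 1, -1)
     R3 -= -3/2·R2  ⇒  (0, 0, 0, -9, -8)
[4] R3 /= -9  ⇒  (0, 0, 0, 1, 8/9)
     R0 -= 1·R3  ⇒  (1, 0, 0, 0, 10/9)
     R1 -= 1·R3  ⇒  (0, 1, 0, 0, -17/9)
     R2 -= -1·R3  ⇒  (0, 0, 1, 0, -37/9)

rank = 4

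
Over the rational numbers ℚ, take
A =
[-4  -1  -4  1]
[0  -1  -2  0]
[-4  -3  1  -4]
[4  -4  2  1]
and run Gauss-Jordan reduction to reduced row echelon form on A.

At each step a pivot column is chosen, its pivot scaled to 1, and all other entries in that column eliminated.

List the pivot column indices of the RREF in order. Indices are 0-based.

pivot columns: 0, 1, 2, 3

[1] R0 /= -4  ⇒  (1, 1/4, 1, -1/4)
     R2 -= -4·R0  ⇒  (0, -2, 5, -5)
     R3 -= 4·R0  ⇒  (0, -5, -2, 2)
[2] R1 /= -1  ⇒  (0, 1, 2, 0)
     R0 -= 1/4·R1  ⇒  (1, 0, 1/2, -1/4)
     R2 -= -2·R1  ⇒  (0, 0, 9, -5)
     R3 -= -5·R1  ⇒  (0, 0, 8, 2)
[3] R2 /= 9  ⇒  (0, 0, 1, -5/9)
     R0 -= 1/2·R2  ⇒  (1, 0, 0, 1/36)
     R1 -= 2·R2  ⇒  (0, 1, 0, 10/9)
     R3 -= 8·R2  ⇒  (0, 0, 0, 58/9)
[4] R3 /= 58/9  ⇒  (0, 0, 0, 1)
     R0 -= 1/36·R3  ⇒  (1, 0, 0, 0)
     R1 -= 10/9·R3  ⇒  (0, 1, 0, 0)
     R2 -= -5/9·R3  ⇒  (0, 0, 1, 0)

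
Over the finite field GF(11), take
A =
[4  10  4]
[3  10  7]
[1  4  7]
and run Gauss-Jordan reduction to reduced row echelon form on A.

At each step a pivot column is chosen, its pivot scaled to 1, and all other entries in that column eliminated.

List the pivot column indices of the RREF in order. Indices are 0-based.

pivot columns: 0, 1, 2

step 1: normalize row 0 (÷4) = (1, 8, 1)
  row 1: subtract 3×row0 = (0, 8, 4)
  row 2: subtract 1×row0 = (0, 7, 6)
step 2: normalize row 1 (÷8) = (0, 1, 6)
  row 0: subtract 8×row1 = (1, 0, 8)
  row 2: subtract 7×row1 = (0, 0, 8)
step 3: normalize row 2 (÷8) = (0, 0, 1)
  row 0: subtract 8×row2 = (1, 0, 0)
  row 1: subtract 6×row2 = (0, 1, 0)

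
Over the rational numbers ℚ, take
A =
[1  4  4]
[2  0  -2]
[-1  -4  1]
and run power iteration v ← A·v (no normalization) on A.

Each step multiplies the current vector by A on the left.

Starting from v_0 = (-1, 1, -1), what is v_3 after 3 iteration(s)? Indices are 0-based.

v_0 = (-1, 1, -1).
v_1 = A·v_0 = (-1, 0, -4).
v_2 = A·v_1 = (-17, 6, -3).
v_3 = A·v_2 = (-5, -28, -10).

v_3 = (-5, -28, -10)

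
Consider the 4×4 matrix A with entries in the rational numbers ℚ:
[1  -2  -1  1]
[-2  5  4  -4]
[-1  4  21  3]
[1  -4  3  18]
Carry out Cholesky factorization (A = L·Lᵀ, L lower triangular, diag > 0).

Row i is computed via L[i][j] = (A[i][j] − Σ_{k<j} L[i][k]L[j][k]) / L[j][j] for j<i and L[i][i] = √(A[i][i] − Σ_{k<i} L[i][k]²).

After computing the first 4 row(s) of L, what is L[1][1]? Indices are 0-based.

L[1][1] = 1

Step 1: L[0][0] = √(1) = 1.
  L[1][0] = (-2) / L[0][0] = -2.
Step 2: L[1][1] = √(1) = 1.
  L[2][0] = (-1) / L[0][0] = -1.
  L[2][1] = (2) / L[1][1] = 2.
Step 3: L[2][2] = √(16) = 4.
  L[3][0] = (1) / L[0][0] = 1.
  L[3][1] = (-2) / L[1][1] = -2.
  L[3][2] = (8) / L[2][2] = 2.
Step 4: L[3][3] = √(9) = 3.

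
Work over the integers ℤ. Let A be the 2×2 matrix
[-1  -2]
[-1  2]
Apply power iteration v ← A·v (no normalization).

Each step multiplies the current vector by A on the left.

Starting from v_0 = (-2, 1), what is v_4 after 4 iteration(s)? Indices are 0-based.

v_4 = (-40, 56)

v_0 = (-2, 1).
v_1 = A·v_0 = (0, 4).
v_2 = A·v_1 = (-8, 8).
v_3 = A·v_2 = (-8, 24).
v_4 = A·v_3 = (-40, 56).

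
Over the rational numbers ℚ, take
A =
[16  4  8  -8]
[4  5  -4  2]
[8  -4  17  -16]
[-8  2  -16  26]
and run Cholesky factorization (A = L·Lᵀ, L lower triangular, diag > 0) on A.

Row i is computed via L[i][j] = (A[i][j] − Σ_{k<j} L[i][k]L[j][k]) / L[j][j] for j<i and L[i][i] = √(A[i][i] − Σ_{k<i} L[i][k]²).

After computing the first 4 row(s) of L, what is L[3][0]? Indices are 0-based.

L[3][0] = -2

Step 1: L[0][0] = √(16) = 4.
  L[1][0] = (4) / L[0][0] = 1.
Step 2: L[1][1] = √(4) = 2.
  L[2][0] = (8) / L[0][0] = 2.
  L[2][1] = (-6) / L[1][1] = -3.
Step 3: L[2][2] = √(4) = 2.
  L[3][0] = (-8) / L[0][0] = -2.
  L[3][1] = (4) / L[1][1] = 2.
  L[3][2] = (-6) / L[2][2] = -3.
Step 4: L[3][3] = √(9) = 3.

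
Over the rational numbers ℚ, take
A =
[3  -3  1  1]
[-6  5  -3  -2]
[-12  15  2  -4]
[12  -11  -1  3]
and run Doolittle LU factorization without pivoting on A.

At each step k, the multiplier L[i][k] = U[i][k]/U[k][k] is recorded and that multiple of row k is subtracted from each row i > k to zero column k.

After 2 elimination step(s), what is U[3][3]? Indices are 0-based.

[col 0] pivot 3
  R1 -= -2*R0 → (0, -1, -1, 0)  (L[1][0] := -2)
  R2 -= -4*R0 → (0, 3, 6, 0)  (L[2][0] := -4)
  R3 -= 4*R0 → (0, 1, -5, -1)  (L[3][0] := 4)
[col 1] pivot -1
  R2 -= -3*R1 → (0, 0, 3, 0)  (L[2][1] := -3)
  R3 -= -1*R1 → (0, 0, -6, -1)  (L[3][1] := -1)

U[3][3] = -1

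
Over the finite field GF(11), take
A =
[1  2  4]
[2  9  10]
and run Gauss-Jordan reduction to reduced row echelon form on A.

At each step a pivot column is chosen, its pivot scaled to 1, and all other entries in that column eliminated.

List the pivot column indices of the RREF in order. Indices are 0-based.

pivot(0,0)=1: scale R0 → (1, 2, 4)
  clear (1,0): R1 −= (2)R0 → (0, 5, 2)
pivot(1,1)=5: scale R1 → (0, 1, 7)
  clear (0,1): R0 −= (2)R1 → (1, 0, 1)

pivot columns: 0, 1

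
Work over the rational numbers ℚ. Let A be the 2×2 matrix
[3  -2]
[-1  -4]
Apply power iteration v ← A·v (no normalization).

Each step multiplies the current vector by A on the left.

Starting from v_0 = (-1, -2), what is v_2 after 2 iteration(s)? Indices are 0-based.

v_2 = (-15, -37)

v_0 = (-1, -2).
v_1 = A·v_0 = (1, 9).
v_2 = A·v_1 = (-15, -37).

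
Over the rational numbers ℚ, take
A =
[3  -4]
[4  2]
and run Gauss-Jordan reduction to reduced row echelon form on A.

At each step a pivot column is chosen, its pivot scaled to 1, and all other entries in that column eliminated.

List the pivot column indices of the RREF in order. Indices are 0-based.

pivot columns: 0, 1

pivot(0,0)=3: scale R0 → (1, -4/3)
  clear (1,0): R1 −= (4)R0 → (0, 22/3)
pivot(1,1)=22/3: scale R1 → (0, 1)
  clear (0,1): R0 −= (-4/3)R1 → (1, 0)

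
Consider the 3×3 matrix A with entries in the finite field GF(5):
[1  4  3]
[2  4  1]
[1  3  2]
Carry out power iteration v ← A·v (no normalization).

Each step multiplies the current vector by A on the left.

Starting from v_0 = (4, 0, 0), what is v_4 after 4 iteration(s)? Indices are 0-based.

v_4 = (0, 3, 0)

v_0 = (4, 0, 0).
v_1 = A·v_0 = (4, 3, 4).
v_2 = A·v_1 = (3, 4, 1).
v_3 = A·v_2 = (2, 3, 2).
v_4 = A·v_3 = (0, 3, 0).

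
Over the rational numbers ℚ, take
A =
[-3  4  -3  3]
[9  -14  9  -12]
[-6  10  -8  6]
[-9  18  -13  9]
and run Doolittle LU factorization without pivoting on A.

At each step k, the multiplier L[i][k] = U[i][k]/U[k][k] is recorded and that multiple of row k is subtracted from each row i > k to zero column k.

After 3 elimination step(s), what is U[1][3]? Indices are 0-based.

k=0: U[0][0]=-3
  eliminate (1,0): mult=-3, new row 1: (0, -2, 0, -3); set L[1][0]=-3
  eliminate (2,0): mult=2, new row 2: (0, 2, -2, 0); set L[2][0]=2
  eliminate (3,0): mult=3, new row 3: (0, 6, -4, 0); set L[3][0]=3
k=1: U[1][1]=-2
  eliminate (2,1): mult=-1, new row 2: (0, 0, -2, -3); set L[2][1]=-1
  eliminate (3,1): mult=-3, new row 3: (0, 0, -4, -9); set L[3][1]=-3
k=2: U[2][2]=-2
  eliminate (3,2): mult=2, new row 3: (0, 0, 0, -3); set L[3][2]=2

U[1][3] = -3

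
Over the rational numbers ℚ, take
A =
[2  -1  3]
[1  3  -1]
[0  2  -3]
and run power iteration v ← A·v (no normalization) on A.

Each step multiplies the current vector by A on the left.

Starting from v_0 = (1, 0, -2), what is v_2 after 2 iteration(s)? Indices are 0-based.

v_0 = (1, 0, -2).
v_1 = A·v_0 = (-4, 3, 6).
v_2 = A·v_1 = (7, -1, -12).

v_2 = (7, -1, -12)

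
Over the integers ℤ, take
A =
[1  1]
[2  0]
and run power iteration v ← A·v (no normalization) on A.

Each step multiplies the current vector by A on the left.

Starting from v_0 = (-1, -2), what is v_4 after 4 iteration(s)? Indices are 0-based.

v_0 = (-1, -2).
v_1 = A·v_0 = (-3, -2).
v_2 = A·v_1 = (-5, -6).
v_3 = A·v_2 = (-11, -10).
v_4 = A·v_3 = (-21, -22).

v_4 = (-21, -22)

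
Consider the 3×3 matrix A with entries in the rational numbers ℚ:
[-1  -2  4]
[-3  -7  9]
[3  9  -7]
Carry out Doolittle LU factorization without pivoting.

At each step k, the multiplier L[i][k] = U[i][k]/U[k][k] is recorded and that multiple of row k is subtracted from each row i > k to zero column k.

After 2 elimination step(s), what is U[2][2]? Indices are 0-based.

U[2][2] = -4

[col 0] pivot -1
  R1 -= 3*R0 → (0, -1, -3)  (L[1][0] := 3)
  R2 -= -3*R0 → (0, 3, 5)  (L[2][0] := -3)
[col 1] pivot -1
  R2 -= -3*R1 → (0, 0, -4)  (L[2][1] := -3)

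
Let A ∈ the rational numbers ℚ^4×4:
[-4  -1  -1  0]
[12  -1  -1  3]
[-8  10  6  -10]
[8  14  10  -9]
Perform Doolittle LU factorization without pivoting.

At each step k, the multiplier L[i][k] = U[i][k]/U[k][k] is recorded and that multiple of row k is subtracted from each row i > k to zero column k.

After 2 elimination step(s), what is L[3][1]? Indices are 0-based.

L[3][1] = -3

Step 1: pivot at (0,0) is -4.
  row1 ← row1 − (-3)·row0  ⇒  L[1][0]=-3, U row1=(0, -4, -4, 3)
  row2 ← row2 − (2)·row0  ⇒  L[2][0]=2, U row2=(0, 12, 8, -10)
  row3 ← row3 − (-2)·row0  ⇒  L[3][0]=-2, U row3=(0, 12, 8, -9)
Step 2: pivot at (1,1) is -4.
  row2 ← row2 − (-3)·row1  ⇒  L[2][1]=-3, U row2=(0, 0, -4, -1)
  row3 ← row3 − (-3)·row1  ⇒  L[3][1]=-3, U row3=(0, 0, -4, 0)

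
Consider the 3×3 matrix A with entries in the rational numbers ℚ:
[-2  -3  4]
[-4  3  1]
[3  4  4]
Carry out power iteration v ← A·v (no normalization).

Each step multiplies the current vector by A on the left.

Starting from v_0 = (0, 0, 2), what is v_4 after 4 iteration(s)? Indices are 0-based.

v_0 = (0, 0, 2).
v_1 = A·v_0 = (8, 2, 8).
v_2 = A·v_1 = (10, -18, 64).
v_3 = A·v_2 = (290, -30, 214).
v_4 = A·v_3 = (366, -1036, 1606).

v_4 = (366, -1036, 1606)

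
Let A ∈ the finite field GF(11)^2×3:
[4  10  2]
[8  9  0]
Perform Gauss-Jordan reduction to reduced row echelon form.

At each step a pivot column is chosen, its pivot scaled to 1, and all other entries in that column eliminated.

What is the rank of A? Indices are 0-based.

step 1: normalize row 0 (÷4) = (1, 8, 6)
  row 1: subtract 8×row0 = (0, 0, 7)
skip col 1 (zero from row 1)
step 2: normalize row 1 (÷7) = (0, 0, 1)
  row 0: subtract 6×row1 = (1, 8, 0)

rank = 2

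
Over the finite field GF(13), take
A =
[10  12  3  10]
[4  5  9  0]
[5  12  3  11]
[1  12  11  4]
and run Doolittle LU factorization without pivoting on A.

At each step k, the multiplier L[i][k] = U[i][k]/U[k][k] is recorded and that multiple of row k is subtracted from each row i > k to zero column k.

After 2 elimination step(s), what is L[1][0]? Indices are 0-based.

Step 1: pivot at (0,0) is 10.
  row1 ← row1 − (3)·row0  ⇒  L[1][0]=3, U row1=(0, 8, 0, 9)
  row2 ← row2 − (7)·row0  ⇒  L[2][0]=7, U row2=(0, 6, 8, 6)
  row3 ← row3 − (4)·row0  ⇒  L[3][0]=4, U row3=(0, 3, 12, 3)
Step 2: pivot at (1,1) is 8.
  row2 ← row2 − (4)·row1  ⇒  L[2][1]=4, U row2=(0, 0, 8, 9)
  row3 ← row3 − (2)·row1  ⇒  L[3][1]=2, U row3=(0, 0, 12, 11)

L[1][0] = 3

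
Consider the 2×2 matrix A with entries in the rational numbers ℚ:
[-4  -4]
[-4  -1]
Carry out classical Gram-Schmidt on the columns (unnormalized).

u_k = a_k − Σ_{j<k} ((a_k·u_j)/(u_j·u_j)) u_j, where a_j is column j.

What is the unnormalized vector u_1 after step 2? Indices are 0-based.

Step 1: u_0 = a_0 = (-4, -4).
Step 2: u_1 = a_1 − (5/8)·u_0 = (-3/2, 3/2).

u_1 = (-3/2, 3/2)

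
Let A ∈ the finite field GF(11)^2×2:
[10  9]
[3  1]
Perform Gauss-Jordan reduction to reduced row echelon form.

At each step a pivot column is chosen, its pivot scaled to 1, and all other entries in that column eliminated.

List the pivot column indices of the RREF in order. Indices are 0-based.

[1] R0 /= 10  ⇒  (1, 2)
     R1 -= 3·R0  ⇒  (0, 6)
[2] R1 /= 6  ⇒  (0, 1)
     R0 -= 2·R1  ⇒  (1, 0)

pivot columns: 0, 1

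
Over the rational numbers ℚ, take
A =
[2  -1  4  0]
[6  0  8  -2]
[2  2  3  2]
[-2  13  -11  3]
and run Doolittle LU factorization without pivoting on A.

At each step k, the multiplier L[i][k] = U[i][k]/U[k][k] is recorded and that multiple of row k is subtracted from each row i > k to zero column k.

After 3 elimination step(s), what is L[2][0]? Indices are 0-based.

L[2][0] = 1

[col 0] pivot 2
  R1 -= 3*R0 → (0, 3, -4, -2)  (L[1][0] := 3)
  R2 -= 1*R0 → (0, 3, -1, 2)  (L[2][0] := 1)
  R3 -= -1*R0 → (0, 12, -7, 3)  (L[3][0] := -1)
[col 1] pivot 3
  R2 -= 1*R1 → (0, 0, 3, 4)  (L[2][1] := 1)
  R3 -= 4*R1 → (0, 0, 9, 11)  (L[3][1] := 4)
[col 2] pivot 3
  R3 -= 3*R2 → (0, 0, 0, -1)  (L[3][2] := 3)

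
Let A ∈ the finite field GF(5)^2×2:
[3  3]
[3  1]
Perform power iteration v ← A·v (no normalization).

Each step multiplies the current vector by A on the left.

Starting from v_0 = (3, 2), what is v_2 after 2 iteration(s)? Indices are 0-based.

v_0 = (3, 2).
v_1 = A·v_0 = (0, 1).
v_2 = A·v_1 = (3, 1).

v_2 = (3, 1)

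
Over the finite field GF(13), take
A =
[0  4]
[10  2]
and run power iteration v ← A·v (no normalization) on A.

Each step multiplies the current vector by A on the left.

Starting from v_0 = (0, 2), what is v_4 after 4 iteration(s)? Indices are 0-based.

v_0 = (0, 2).
v_1 = A·v_0 = (8, 4).
v_2 = A·v_1 = (3, 10).
v_3 = A·v_2 = (1, 11).
v_4 = A·v_3 = (5, 6).

v_4 = (5, 6)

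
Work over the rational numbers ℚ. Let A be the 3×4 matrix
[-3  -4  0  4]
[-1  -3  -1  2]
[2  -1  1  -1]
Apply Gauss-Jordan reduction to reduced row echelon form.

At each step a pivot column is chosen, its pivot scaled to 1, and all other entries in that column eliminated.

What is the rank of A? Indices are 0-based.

rank = 3

[1] R0 /= -3  ⇒  (1, 4/3, 0, -4/3)
     R1 -= -1·R0  ⇒  (0, -5/3, -1, 2/3)
     R2 -= 2·R0  ⇒  (0, -11/3, 1, 5/3)
[2] R1 /= -5/3  ⇒  (0, 1, 3/5, -2/5)
     R0 -= 4/3·R1  ⇒  (1, 0, -4/5, -4/5)
     R2 -= -11/3·R1  ⇒  (0, 0, 16/5, 1/5)
[3] R2 /= 16/5  ⇒  (0, 0, 1, 1/16)
     R0 -= -4/5·R2  ⇒  (1, 0, 0, -3/4)
     R1 -= 3/5·R2  ⇒  (0, 1, 0, -7/16)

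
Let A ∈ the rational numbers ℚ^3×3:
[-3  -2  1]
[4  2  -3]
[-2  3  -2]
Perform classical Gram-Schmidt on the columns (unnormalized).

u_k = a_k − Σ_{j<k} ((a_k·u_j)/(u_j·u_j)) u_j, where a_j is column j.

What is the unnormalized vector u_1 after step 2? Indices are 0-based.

u_1 = (-34/29, 26/29, 103/29)

Step 1: u_0 = a_0 = (-3, 4, -2).
Step 2: u_1 = a_1 − (8/29)·u_0 = (-34/29, 26/29, 103/29).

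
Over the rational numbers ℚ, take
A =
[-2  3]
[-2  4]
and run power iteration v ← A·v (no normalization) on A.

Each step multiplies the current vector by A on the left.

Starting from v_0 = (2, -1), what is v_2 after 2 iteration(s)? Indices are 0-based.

v_2 = (-10, -18)

v_0 = (2, -1).
v_1 = A·v_0 = (-7, -8).
v_2 = A·v_1 = (-10, -18).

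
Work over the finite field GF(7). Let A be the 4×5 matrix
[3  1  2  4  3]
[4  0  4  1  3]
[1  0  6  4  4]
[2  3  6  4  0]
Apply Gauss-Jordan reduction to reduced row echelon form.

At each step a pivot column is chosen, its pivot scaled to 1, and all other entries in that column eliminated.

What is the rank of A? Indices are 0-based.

rank = 4

step 1: normalize row 0 (÷3) = (1, 5, 3, 6, 1)
  row 1: subtract 4×row0 = (0, 1, 6, 5, 6)
  row 2: subtract 1×row0 = (0, 2, 3, 5, 3)
  row 3: subtract 2×row0 = (0, 0, 0, 6, 5)
step 2: normalize row 1 (÷1) = (0, 1, 6, 5, 6)
  row 0: subtract 5×row1 = (1, 0, 1, 2, 6)
  row 2: subtract 2×row1 = (0, 0, 5, 2, 5)
step 3: normalize row 2 (÷5) = (0, 0, 1, 6, 1)
  row 0: subtract 1×row2 = (1, 0, 0, 3, 5)
  row 1: subtract 6×row2 = (0, 1, 0, 4, 0)
step 4: normalize row 3 (÷6) = (0, 0, 0, 1, 2)
  row 0: subtract 3×row3 = (1, 0, 0, 0, 6)
  row 1: subtract 4×row3 = (0, 1, 0, 0, 6)
  row 2: subtract 6×row3 = (0, 0, 1, 0, 3)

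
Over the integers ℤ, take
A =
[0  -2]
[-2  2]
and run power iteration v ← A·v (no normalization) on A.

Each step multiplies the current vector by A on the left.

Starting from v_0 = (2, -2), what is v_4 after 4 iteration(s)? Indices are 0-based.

v_4 = (160, -256)

v_0 = (2, -2).
v_1 = A·v_0 = (4, -8).
v_2 = A·v_1 = (16, -24).
v_3 = A·v_2 = (48, -80).
v_4 = A·v_3 = (160, -256).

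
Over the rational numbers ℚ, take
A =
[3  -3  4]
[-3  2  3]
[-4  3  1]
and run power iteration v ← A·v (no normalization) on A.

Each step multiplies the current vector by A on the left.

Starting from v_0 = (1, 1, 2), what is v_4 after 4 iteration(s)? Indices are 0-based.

v_4 = (-53, -545, -460)

v_0 = (1, 1, 2).
v_1 = A·v_0 = (8, 5, 1).
v_2 = A·v_1 = (13, -11, -16).
v_3 = A·v_2 = (8, -109, -101).
v_4 = A·v_3 = (-53, -545, -460).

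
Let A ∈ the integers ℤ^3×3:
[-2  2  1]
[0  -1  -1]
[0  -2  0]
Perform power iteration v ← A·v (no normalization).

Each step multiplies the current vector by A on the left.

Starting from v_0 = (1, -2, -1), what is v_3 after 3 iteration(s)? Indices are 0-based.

v_0 = (1, -2, -1).
v_1 = A·v_0 = (-7, 3, 4).
v_2 = A·v_1 = (24, -7, -6).
v_3 = A·v_2 = (-68, 13, 14).

v_3 = (-68, 13, 14)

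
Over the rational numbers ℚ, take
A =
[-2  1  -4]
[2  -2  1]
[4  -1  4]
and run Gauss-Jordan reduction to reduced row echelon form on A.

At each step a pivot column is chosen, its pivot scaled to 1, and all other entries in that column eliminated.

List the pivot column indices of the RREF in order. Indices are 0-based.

[1] R0 /= -2  ⇒  (1, -1/2, 2)
     R1 -= 2·R0  ⇒  (0, -1, -3)
     R2 -= 4·R0  ⇒  (0, 1, -4)
[2] R1 /= -1  ⇒  (0, 1, 3)
     R0 -= -1/2·R1  ⇒  (1, 0, 7/2)
     R2 -= 1·R1  ⇒  (0, 0, -7)
[3] R2 /= -7  ⇒  (0, 0, 1)
     R0 -= 7/2·R2  ⇒  (1, 0, 0)
     R1 -= 3·R2  ⇒  (0, 1, 0)

pivot columns: 0, 1, 2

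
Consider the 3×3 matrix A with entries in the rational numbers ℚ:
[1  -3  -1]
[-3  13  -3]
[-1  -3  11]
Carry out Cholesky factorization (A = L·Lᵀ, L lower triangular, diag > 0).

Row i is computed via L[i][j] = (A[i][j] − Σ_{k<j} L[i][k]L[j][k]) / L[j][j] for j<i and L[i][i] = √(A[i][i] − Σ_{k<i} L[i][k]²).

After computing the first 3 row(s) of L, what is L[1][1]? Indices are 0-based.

Step 1: L[0][0] = √(1) = 1.
  L[1][0] = (-3) / L[0][0] = -3.
Step 2: L[1][1] = √(4) = 2.
  L[2][0] = (-1) / L[0][0] = -1.
  L[2][1] = (-6) / L[1][1] = -3.
Step 3: L[2][2] = √(1) = 1.

L[1][1] = 2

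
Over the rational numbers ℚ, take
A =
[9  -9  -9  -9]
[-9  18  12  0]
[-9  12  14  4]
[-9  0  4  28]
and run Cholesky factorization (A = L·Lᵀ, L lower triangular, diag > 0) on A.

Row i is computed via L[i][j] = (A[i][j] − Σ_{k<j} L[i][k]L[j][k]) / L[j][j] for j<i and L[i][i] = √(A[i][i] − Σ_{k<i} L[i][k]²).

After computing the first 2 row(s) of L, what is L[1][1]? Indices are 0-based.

Step 1: L[0][0] = √(9) = 3.
  L[1][0] = (-9) / L[0][0] = -3.
Step 2: L[1][1] = √(9) = 3.

L[1][1] = 3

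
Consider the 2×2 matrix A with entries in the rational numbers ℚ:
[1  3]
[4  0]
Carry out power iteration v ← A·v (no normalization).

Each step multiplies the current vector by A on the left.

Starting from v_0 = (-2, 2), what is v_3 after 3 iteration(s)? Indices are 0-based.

v_0 = (-2, 2).
v_1 = A·v_0 = (4, -8).
v_2 = A·v_1 = (-20, 16).
v_3 = A·v_2 = (28, -80).

v_3 = (28, -80)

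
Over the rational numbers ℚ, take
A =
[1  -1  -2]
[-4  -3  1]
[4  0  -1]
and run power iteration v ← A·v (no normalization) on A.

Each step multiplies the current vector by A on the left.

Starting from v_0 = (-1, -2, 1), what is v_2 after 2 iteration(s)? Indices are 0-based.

v_0 = (-1, -2, 1).
v_1 = A·v_0 = (-1, 11, -5).
v_2 = A·v_1 = (-2, -34, 1).

v_2 = (-2, -34, 1)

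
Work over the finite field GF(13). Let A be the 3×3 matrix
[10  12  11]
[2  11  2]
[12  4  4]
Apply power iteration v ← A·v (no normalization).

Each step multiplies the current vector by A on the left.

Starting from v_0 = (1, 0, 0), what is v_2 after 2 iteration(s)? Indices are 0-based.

v_0 = (1, 0, 0).
v_1 = A·v_0 = (10, 2, 12).
v_2 = A·v_1 = (9, 1, 7).

v_2 = (9, 1, 7)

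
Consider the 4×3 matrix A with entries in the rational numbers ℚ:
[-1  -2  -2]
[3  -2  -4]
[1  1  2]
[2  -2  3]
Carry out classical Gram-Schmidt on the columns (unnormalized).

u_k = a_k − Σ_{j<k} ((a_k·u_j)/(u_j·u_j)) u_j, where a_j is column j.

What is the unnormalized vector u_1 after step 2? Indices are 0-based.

u_1 = (-37/15, -3/5, 22/15, -16/15)

Step 1: u_0 = a_0 = (-1, 3, 1, 2).
Step 2: u_1 = a_1 − (-7/15)·u_0 = (-37/15, -3/5, 22/15, -16/15).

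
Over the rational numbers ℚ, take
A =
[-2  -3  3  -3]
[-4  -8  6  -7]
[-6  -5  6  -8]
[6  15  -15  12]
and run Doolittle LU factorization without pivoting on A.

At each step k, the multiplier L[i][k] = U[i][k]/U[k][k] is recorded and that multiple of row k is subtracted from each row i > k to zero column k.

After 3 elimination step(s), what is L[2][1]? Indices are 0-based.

L[2][1] = -2

k=0: U[0][0]=-2
  eliminate (1,0): mult=2, new row 1: (0, -2, 0, -1); set L[1][0]=2
  eliminate (2,0): mult=3, new row 2: (0, 4, -3, 1); set L[2][0]=3
  eliminate (3,0): mult=-3, new row 3: (0, 6, -6, 3); set L[3][0]=-3
k=1: U[1][1]=-2
  eliminate (2,1): mult=-2, new row 2: (0, 0, -3, -1); set L[2][1]=-2
  eliminate (3,1): mult=-3, new row 3: (0, 0, -6, 0); set L[3][1]=-3
k=2: U[2][2]=-3
  eliminate (3,2): mult=2, new row 3: (0, 0, 0, 2); set L[3][2]=2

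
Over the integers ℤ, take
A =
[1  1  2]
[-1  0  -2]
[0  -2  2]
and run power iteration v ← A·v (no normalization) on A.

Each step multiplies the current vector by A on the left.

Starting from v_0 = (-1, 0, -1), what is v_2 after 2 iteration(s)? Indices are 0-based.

v_0 = (-1, 0, -1).
v_1 = A·v_0 = (-3, 3, -2).
v_2 = A·v_1 = (-4, 7, -10).

v_2 = (-4, 7, -10)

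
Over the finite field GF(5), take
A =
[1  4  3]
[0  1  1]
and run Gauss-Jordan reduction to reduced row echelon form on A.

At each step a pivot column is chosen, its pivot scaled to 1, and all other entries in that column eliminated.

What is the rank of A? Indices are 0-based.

rank = 2

[1] R0 /= 1  ⇒  (1, 4, 3)
[2] R1 /= 1  ⇒  (0, 1, 1)
     R0 -= 4·R1  ⇒  (1, 0, 4)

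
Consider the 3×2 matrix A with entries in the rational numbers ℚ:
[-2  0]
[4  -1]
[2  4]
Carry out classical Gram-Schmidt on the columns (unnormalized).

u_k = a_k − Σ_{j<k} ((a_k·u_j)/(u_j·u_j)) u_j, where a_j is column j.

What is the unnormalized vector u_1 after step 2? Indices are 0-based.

Step 1: u_0 = a_0 = (-2, 4, 2).
Step 2: u_1 = a_1 − (1/6)·u_0 = (1/3, -5/3, 11/3).

u_1 = (1/3, -5/3, 11/3)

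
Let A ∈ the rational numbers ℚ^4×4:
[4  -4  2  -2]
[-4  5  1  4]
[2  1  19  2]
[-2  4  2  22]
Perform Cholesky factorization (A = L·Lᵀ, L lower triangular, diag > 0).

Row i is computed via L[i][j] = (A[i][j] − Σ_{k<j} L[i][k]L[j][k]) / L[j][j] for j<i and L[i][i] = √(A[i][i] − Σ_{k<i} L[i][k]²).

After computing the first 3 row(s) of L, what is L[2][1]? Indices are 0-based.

Step 1: L[0][0] = √(4) = 2.
  L[1][0] = (-4) / L[0][0] = -2.
Step 2: L[1][1] = √(1) = 1.
  L[2][0] = (2) / L[0][0] = 1.
  L[2][1] = (3) / L[1][1] = 3.
Step 3: L[2][2] = √(9) = 3.

L[2][1] = 3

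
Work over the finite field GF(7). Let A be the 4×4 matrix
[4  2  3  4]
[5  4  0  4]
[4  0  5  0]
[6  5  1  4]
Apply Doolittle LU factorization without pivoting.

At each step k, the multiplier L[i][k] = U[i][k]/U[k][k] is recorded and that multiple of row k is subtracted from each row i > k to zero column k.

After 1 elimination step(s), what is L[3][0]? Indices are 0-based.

L[3][0] = 5

Step 1: pivot at (0,0) is 4.
  row1 ← row1 − (3)·row0  ⇒  L[1][0]=3, U row1=(0, 5, 5, 6)
  row2 ← row2 − (1)·row0  ⇒  L[2][0]=1, U row2=(0, 5, 2, 3)
  row3 ← row3 − (5)·row0  ⇒  L[3][0]=5, U row3=(0, 2, 0, 5)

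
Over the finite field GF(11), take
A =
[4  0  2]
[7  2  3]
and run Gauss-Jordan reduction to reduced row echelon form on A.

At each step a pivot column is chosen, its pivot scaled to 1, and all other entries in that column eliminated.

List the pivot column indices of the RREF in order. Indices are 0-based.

pivot(0,0)=4: scale R0 → (1, 0, 6)
  clear (1,0): R1 −= (7)R0 → (0, 2, 5)
pivot(1,1)=2: scale R1 → (0, 1, 8)

pivot columns: 0, 1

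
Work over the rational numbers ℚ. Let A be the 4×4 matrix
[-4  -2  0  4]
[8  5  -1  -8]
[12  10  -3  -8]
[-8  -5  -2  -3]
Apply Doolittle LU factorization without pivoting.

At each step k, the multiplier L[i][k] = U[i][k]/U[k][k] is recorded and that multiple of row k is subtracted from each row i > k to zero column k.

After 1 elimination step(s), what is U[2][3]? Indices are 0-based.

U[2][3] = 4

Step 1: pivot at (0,0) is -4.
  row1 ← row1 − (-2)·row0  ⇒  L[1][0]=-2, U row1=(0, 1, -1, 0)
  row2 ← row2 − (-3)·row0  ⇒  L[2][0]=-3, U row2=(0, 4, -3, 4)
  row3 ← row3 − (2)·row0  ⇒  L[3][0]=2, U row3=(0, -1, -2, -11)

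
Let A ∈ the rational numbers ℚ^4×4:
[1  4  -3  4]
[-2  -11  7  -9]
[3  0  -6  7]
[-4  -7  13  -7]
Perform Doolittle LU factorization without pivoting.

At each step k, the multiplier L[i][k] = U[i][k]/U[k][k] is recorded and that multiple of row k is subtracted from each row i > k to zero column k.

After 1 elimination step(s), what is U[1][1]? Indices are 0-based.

U[1][1] = -3

Step 1: pivot at (0,0) is 1.
  row1 ← row1 − (-2)·row0  ⇒  L[1][0]=-2, U row1=(0, -3, 1, -1)
  row2 ← row2 − (3)·row0  ⇒  L[2][0]=3, U row2=(0, -12, 3, -5)
  row3 ← row3 − (-4)·row0  ⇒  L[3][0]=-4, U row3=(0, 9, 1, 9)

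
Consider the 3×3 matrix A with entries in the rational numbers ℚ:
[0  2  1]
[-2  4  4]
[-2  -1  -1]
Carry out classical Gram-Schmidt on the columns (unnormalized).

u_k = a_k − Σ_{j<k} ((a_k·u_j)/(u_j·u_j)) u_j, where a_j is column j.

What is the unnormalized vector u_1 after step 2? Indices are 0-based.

u_1 = (2, 5/2, -5/2)

Step 1: u_0 = a_0 = (0, -2, -2).
Step 2: u_1 = a_1 − (-3/4)·u_0 = (2, 5/2, -5/2).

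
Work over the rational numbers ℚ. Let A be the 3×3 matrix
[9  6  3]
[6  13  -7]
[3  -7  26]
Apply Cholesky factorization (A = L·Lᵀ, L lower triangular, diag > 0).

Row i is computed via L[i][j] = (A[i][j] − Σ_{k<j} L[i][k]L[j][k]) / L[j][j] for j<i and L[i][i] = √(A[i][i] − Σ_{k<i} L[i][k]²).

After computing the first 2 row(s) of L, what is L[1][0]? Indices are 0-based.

Step 1: L[0][0] = √(9) = 3.
  L[1][0] = (6) / L[0][0] = 2.
Step 2: L[1][1] = √(9) = 3.

L[1][0] = 2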